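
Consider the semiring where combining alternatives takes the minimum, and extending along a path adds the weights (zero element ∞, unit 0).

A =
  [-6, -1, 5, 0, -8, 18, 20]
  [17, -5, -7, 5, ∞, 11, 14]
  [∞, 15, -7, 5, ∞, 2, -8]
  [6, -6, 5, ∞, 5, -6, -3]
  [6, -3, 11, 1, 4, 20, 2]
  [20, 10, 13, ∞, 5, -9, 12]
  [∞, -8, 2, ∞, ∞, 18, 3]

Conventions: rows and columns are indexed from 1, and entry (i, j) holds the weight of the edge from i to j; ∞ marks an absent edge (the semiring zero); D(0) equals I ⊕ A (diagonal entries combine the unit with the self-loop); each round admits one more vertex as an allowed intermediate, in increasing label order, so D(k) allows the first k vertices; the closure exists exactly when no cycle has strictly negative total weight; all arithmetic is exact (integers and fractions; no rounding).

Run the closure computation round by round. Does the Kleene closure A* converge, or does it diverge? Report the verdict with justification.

Detection: at round 0, diagonal entry (1, 1) turns strictly negative.
Key observation: the cycle 1->1 has total weight (-6), which is strictly negative.
Answer: DIVERGES — negative cycle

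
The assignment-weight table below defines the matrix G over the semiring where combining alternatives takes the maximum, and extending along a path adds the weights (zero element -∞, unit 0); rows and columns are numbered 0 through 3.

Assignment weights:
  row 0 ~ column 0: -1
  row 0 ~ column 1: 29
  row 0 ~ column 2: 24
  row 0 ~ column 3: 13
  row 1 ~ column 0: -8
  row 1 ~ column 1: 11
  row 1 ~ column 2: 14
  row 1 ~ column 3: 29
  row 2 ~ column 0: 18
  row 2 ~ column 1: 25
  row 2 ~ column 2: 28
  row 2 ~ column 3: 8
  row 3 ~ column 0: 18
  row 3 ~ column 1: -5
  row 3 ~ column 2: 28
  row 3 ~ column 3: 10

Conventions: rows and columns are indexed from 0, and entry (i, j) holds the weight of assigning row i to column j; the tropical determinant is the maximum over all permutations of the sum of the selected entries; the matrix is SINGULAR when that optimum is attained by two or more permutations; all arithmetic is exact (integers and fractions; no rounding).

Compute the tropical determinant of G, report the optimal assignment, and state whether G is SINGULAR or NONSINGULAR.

σ = (0, 1, 2, 3): (-1) + 11 + 28 + 10 = 48
σ = (0, 1, 3, 2): (-1) + 11 + 8 + 28 = 46
σ = (0, 2, 1, 3): (-1) + 14 + 25 + 10 = 48
σ = (0, 2, 3, 1): (-1) + 14 + 8 + (-5) = 16
σ = (0, 3, 1, 2): (-1) + 29 + 25 + 28 = 81
σ = (0, 3, 2, 1): (-1) + 29 + 28 + (-5) = 51
σ = (1, 0, 2, 3): 29 + (-8) + 28 + 10 = 59
σ = (1, 0, 3, 2): 29 + (-8) + 8 + 28 = 57
σ = (1, 2, 0, 3): 29 + 14 + 18 + 10 = 71
σ = (1, 2, 3, 0): 29 + 14 + 8 + 18 = 69
σ = (1, 3, 0, 2): 29 + 29 + 18 + 28 = 104
σ = (1, 3, 2, 0): 29 + 29 + 28 + 18 = 104
σ = (2, 0, 1, 3): 24 + (-8) + 25 + 10 = 51
σ = (2, 0, 3, 1): 24 + (-8) + 8 + (-5) = 19
σ = (2, 1, 0, 3): 24 + 11 + 18 + 10 = 63
σ = (2, 1, 3, 0): 24 + 11 + 8 + 18 = 61
σ = (2, 3, 0, 1): 24 + 29 + 18 + (-5) = 66
σ = (2, 3, 1, 0): 24 + 29 + 25 + 18 = 96
σ = (3, 0, 1, 2): 13 + (-8) + 25 + 28 = 58
σ = (3, 0, 2, 1): 13 + (-8) + 28 + (-5) = 28
σ = (3, 1, 0, 2): 13 + 11 + 18 + 28 = 70
σ = (3, 1, 2, 0): 13 + 11 + 28 + 18 = 70
σ = (3, 2, 0, 1): 13 + 14 + 18 + (-5) = 40
σ = (3, 2, 1, 0): 13 + 14 + 25 + 18 = 70
Optimal value attained by: σ = (1, 3, 0, 2).
Answer: det⊕(G) = 104; verdict: SINGULAR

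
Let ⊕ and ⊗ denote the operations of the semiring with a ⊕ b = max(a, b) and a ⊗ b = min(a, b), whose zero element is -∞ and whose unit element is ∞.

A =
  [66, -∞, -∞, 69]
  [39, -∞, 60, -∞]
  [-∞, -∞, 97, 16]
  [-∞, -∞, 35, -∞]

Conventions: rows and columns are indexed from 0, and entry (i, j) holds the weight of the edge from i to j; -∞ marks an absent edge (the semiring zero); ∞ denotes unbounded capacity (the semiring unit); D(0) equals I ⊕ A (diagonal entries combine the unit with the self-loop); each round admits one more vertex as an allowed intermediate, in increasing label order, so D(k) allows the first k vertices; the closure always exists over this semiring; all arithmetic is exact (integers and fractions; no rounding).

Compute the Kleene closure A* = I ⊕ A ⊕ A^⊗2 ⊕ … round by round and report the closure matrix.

D(0):
  [∞, -∞, -∞, 69]
  [39, ∞, 60, -∞]
  [-∞, -∞, ∞, 16]
  [-∞, -∞, 35, ∞]
D(1):
  [∞, -∞, -∞, 69]
  [39, ∞, 60, 39]
  [-∞, -∞, ∞, 16]
  [-∞, -∞, 35, ∞]
D(2):
  [∞, -∞, -∞, 69]
  [39, ∞, 60, 39]
  [-∞, -∞, ∞, 16]
  [-∞, -∞, 35, ∞]
D(3):
  [∞, -∞, -∞, 69]
  [39, ∞, 60, 39]
  [-∞, -∞, ∞, 16]
  [-∞, -∞, 35, ∞]
D(4):
  [∞, -∞, 35, 69]
  [39, ∞, 60, 39]
  [-∞, -∞, ∞, 16]
  [-∞, -∞, 35, ∞]
Answer: A* = [[∞, -∞, 35, 69], [39, ∞, 60, 39], [-∞, -∞, ∞, 16], [-∞, -∞, 35, ∞]]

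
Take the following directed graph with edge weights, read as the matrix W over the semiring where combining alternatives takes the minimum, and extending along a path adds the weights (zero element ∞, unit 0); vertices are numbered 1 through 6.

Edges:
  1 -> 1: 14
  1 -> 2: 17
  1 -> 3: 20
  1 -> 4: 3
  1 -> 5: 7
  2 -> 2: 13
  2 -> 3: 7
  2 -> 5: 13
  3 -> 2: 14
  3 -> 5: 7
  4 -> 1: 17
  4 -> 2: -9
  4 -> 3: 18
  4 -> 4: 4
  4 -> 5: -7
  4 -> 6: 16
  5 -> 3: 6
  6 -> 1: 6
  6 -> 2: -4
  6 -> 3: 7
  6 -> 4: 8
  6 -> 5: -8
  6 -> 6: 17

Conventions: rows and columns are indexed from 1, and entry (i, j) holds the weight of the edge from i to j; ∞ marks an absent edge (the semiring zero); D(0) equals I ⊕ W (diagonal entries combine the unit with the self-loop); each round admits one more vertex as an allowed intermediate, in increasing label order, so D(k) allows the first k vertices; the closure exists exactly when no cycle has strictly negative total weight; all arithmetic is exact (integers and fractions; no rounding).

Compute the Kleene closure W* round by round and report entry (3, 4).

D(0):
  [0, 17, 20, 3, 7, ∞]
  [∞, 0, 7, ∞, 13, ∞]
  [∞, 14, 0, ∞, 7, ∞]
  [17, -9, 18, 0, -7, 16]
  [∞, ∞, 6, ∞, 0, ∞]
  [6, -4, 7, 8, -8, 0]
D(1):
  [0, 17, 20, 3, 7, ∞]
  [∞, 0, 7, ∞, 13, ∞]
  [∞, 14, 0, ∞, 7, ∞]
  [17, -9, 18, 0, -7, 16]
  [∞, ∞, 6, ∞, 0, ∞]
  [6, -4, 7, 8, -8, 0]
D(2):
  [0, 17, 20, 3, 7, ∞]
  [∞, 0, 7, ∞, 13, ∞]
  [∞, 14, 0, ∞, 7, ∞]
  [17, -9, -2, 0, -7, 16]
  [∞, ∞, 6, ∞, 0, ∞]
  [6, -4, 3, 8, -8, 0]
D(3):
  [0, 17, 20, 3, 7, ∞]
  [∞, 0, 7, ∞, 13, ∞]
  [∞, 14, 0, ∞, 7, ∞]
  [17, -9, -2, 0, -7, 16]
  [∞, 20, 6, ∞, 0, ∞]
  [6, -4, 3, 8, -8, 0]
D(4):
  [0, -6, 1, 3, -4, 19]
  [∞, 0, 7, ∞, 13, ∞]
  [∞, 14, 0, ∞, 7, ∞]
  [17, -9, -2, 0, -7, 16]
  [∞, 20, 6, ∞, 0, ∞]
  [6, -4, 3, 8, -8, 0]
D(5):
  [0, -6, 1, 3, -4, 19]
  [∞, 0, 7, ∞, 13, ∞]
  [∞, 14, 0, ∞, 7, ∞]
  [17, -9, -2, 0, -7, 16]
  [∞, 20, 6, ∞, 0, ∞]
  [6, -4, -2, 8, -8, 0]
D(6):
  [0, -6, 1, 3, -4, 19]
  [∞, 0, 7, ∞, 13, ∞]
  [∞, 14, 0, ∞, 7, ∞]
  [17, -9, -2, 0, -7, 16]
  [∞, 20, 6, ∞, 0, ∞]
  [6, -4, -2, 8, -8, 0]
Answer: W*[3][4] = ∞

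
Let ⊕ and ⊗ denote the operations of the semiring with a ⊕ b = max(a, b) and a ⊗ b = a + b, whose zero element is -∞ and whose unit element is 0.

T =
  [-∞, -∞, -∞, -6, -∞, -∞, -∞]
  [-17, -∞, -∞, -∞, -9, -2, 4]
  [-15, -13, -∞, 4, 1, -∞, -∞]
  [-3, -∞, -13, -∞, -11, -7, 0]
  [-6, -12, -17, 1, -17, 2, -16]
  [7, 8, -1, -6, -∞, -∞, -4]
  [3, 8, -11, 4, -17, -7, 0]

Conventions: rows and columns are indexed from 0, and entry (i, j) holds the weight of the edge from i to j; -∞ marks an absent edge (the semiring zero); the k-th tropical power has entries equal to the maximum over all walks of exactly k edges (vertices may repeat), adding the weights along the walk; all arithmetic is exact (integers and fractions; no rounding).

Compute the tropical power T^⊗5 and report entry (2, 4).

T^⊗2:
  [-9, -∞, -19, -∞, -17, -13, -6]
  [7, 12, -3, 8, -13, -3, 4]
  [1, -11, -9, 2, -7, 3, 4]
  [3, 8, -8, 4, -12, -7, 0]
  [9, 10, 1, -4, -10, -6, 1]
  [-1, 4, -15, 3, 0, 6, 12]
  [3, 8, -8, 4, -1, 6, 12]
T^⊗3:
  [-3, 2, -14, -2, -18, -13, -6]
  [7, 12, -4, 8, 3, 10, 16]
  [10, 12, 2, 8, -8, -3, 4]
  [3, 8, -8, 4, -1, 6, 12]
  [4, 9, -7, 5, 2, 8, 14]
  [15, 20, 5, 16, -5, 5, 12]
  [15, 20, 5, 16, -1, 6, 12]
T^⊗4:
  [-3, 2, -14, -2, -7, 0, 6]
  [19, 24, 9, 20, 3, 10, 16]
  [7, 12, -4, 8, 3, 10, 16]
  [15, 20, 5, 16, -1, 6, 12]
  [17, 22, 7, 18, 0, 7, 14]
  [15, 20, 4, 16, 11, 18, 24]
  [15, 20, 5, 16, 11, 18, 24]
T^⊗5:
  [9, 14, -1, 10, -7, 0, 6]
  [19, 24, 9, 20, 15, 22, 28]
  [19, 24, 9, 20, 3, 10, 16]
  [15, 20, 5, 16, 11, 18, 24]
  [17, 22, 6, 18, 13, 20, 26]
  [27, 32, 17, 28, 11, 18, 24]
  [27, 32, 17, 28, 11, 18, 24]
Key observation: the optimum is the walk 2->3->6->6->1->4, with weight 4 + 0 + 0 + 8 + (-9) = 3.
Optimal value attained by: walk 2->3->6->6->1->4.
Answer: (T^⊗5)[2][4] = 3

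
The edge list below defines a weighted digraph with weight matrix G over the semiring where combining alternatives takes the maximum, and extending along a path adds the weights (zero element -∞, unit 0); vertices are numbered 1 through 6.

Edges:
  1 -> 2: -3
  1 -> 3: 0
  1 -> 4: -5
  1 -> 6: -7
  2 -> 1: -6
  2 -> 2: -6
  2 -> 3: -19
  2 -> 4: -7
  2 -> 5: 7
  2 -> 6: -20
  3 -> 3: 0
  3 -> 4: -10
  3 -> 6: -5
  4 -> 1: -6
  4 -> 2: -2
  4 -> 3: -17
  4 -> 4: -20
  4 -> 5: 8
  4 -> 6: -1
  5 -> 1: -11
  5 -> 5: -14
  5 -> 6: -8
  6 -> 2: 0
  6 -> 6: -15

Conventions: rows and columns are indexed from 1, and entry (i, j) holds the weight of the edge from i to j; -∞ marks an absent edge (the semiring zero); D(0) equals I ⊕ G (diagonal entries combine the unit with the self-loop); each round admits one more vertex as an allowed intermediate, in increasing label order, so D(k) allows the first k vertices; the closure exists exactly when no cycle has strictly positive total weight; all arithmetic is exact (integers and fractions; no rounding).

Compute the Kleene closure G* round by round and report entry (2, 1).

D(0):
  [0, -3, 0, -5, -∞, -7]
  [-6, 0, -19, -7, 7, -20]
  [-∞, -∞, 0, -10, -∞, -5]
  [-6, -2, -17, 0, 8, -1]
  [-11, -∞, -∞, -∞, 0, -8]
  [-∞, 0, -∞, -∞, -∞, 0]
D(1):
  [0, -3, 0, -5, -∞, -7]
  [-6, 0, -6, -7, 7, -13]
  [-∞, -∞, 0, -10, -∞, -5]
  [-6, -2, -6, 0, 8, -1]
  [-11, -14, -11, -16, 0, -8]
  [-∞, 0, -∞, -∞, -∞, 0]
D(2):
  [0, -3, 0, -5, 4, -7]
  [-6, 0, -6, -7, 7, -13]
  [-∞, -∞, 0, -10, -∞, -5]
  [-6, -2, -6, 0, 8, -1]
  [-11, -14, -11, -16, 0, -8]
  [-6, 0, -6, -7, 7, 0]
D(3):
  [0, -3, 0, -5, 4, -5]
  [-6, 0, -6, -7, 7, -11]
  [-∞, -∞, 0, -10, -∞, -5]
  [-6, -2, -6, 0, 8, -1]
  [-11, -14, -11, -16, 0, -8]
  [-6, 0, -6, -7, 7, 0]
D(4):
  [0, -3, 0, -5, 4, -5]
  [-6, 0, -6, -7, 7, -8]
  [-16, -12, 0, -10, -2, -5]
  [-6, -2, -6, 0, 8, -1]
  [-11, -14, -11, -16, 0, -8]
  [-6, 0, -6, -7, 7, 0]
D(5):
  [0, -3, 0, -5, 4, -4]
  [-4, 0, -4, -7, 7, -1]
  [-13, -12, 0, -10, -2, -5]
  [-3, -2, -3, 0, 8, 0]
  [-11, -14, -11, -16, 0, -8]
  [-4, 0, -4, -7, 7, 0]
D(6):
  [0, -3, 0, -5, 4, -4]
  [-4, 0, -4, -7, 7, -1]
  [-9, -5, 0, -10, 2, -5]
  [-3, 0, -3, 0, 8, 0]
  [-11, -8, -11, -15, 0, -8]
  [-4, 0, -4, -7, 7, 0]
Answer: G*[2][1] = -4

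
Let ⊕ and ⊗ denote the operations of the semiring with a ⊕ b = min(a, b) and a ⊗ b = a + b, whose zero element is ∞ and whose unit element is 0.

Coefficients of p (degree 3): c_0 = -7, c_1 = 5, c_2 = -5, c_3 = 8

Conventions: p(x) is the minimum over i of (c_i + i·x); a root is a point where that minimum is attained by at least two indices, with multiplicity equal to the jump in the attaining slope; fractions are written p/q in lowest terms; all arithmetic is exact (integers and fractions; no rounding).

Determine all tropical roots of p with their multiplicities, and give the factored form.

hull edge (i=0, c=-7) to (i=2, c=-5): slope 1, span 2
hull edge (i=2, c=-5) to (i=3, c=8): slope 13, span 1
Factored form: p(x) = 8 ⊗ (x ⊕ (-13)) ⊗ (x ⊕ (-1)) ⊗ (x ⊕ (-1))
Answer: roots = -13 (mult 1), -1 (mult 2)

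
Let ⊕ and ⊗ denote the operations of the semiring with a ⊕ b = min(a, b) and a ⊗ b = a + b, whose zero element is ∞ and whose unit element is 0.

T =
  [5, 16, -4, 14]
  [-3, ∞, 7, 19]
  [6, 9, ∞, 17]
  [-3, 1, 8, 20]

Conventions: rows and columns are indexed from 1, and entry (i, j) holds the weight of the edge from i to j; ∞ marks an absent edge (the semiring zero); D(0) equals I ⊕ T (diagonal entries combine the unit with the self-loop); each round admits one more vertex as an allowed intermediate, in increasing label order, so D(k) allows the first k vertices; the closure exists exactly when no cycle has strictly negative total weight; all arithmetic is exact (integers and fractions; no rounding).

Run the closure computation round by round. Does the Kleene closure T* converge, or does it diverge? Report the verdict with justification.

D(0):
  [0, 16, -4, 14]
  [-3, 0, 7, 19]
  [6, 9, 0, 17]
  [-3, 1, 8, 0]
D(1):
  [0, 16, -4, 14]
  [-3, 0, -7, 11]
  [6, 9, 0, 17]
  [-3, 1, -7, 0]
D(2):
  [0, 16, -4, 14]
  [-3, 0, -7, 11]
  [6, 9, 0, 17]
  [-3, 1, -7, 0]
D(3):
  [0, 5, -4, 13]
  [-3, 0, -7, 10]
  [6, 9, 0, 17]
  [-3, 1, -7, 0]
D(4):
  [0, 5, -4, 13]
  [-3, 0, -7, 10]
  [6, 9, 0, 17]
  [-3, 1, -7, 0]
Key observation: every diagonal entry stays at the unit through all rounds, so no improving cycle exists.
Answer: CONVERGES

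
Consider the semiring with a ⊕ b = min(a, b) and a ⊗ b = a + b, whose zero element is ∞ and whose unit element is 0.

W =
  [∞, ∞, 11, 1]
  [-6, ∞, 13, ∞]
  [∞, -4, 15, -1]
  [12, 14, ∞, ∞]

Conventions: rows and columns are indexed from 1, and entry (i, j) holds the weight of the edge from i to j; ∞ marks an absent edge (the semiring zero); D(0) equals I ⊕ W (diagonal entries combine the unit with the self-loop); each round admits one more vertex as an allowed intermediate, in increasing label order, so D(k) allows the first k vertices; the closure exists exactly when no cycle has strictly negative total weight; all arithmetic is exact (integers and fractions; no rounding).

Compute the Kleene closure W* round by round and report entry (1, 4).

D(0):
  [0, ∞, 11, 1]
  [-6, 0, 13, ∞]
  [∞, -4, 0, -1]
  [12, 14, ∞, 0]
D(1):
  [0, ∞, 11, 1]
  [-6, 0, 5, -5]
  [∞, -4, 0, -1]
  [12, 14, 23, 0]
D(2):
  [0, ∞, 11, 1]
  [-6, 0, 5, -5]
  [-10, -4, 0, -9]
  [8, 14, 19, 0]
D(3):
  [0, 7, 11, 1]
  [-6, 0, 5, -5]
  [-10, -4, 0, -9]
  [8, 14, 19, 0]
D(4):
  [0, 7, 11, 1]
  [-6, 0, 5, -5]
  [-10, -4, 0, -9]
  [8, 14, 19, 0]
Answer: W*[1][4] = 1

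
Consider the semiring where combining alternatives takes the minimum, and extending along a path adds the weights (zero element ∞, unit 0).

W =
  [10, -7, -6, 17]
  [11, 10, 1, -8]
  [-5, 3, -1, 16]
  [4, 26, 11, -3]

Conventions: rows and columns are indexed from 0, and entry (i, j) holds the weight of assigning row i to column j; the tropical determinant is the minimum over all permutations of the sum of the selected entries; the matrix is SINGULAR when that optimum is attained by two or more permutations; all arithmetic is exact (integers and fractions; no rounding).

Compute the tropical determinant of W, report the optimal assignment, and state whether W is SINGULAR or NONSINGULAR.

σ = (0, 1, 2, 3): 10 + 10 + (-1) + (-3) = 16
σ = (0, 1, 3, 2): 10 + 10 + 16 + 11 = 47
σ = (0, 2, 1, 3): 10 + 1 + 3 + (-3) = 11
σ = (0, 2, 3, 1): 10 + 1 + 16 + 26 = 53
σ = (0, 3, 1, 2): 10 + (-8) + 3 + 11 = 16
σ = (0, 3, 2, 1): 10 + (-8) + (-1) + 26 = 27
σ = (1, 0, 2, 3): (-7) + 11 + (-1) + (-3) = 0
σ = (1, 0, 3, 2): (-7) + 11 + 16 + 11 = 31
σ = (1, 2, 0, 3): (-7) + 1 + (-5) + (-3) = -14
σ = (1, 2, 3, 0): (-7) + 1 + 16 + 4 = 14
σ = (1, 3, 0, 2): (-7) + (-8) + (-5) + 11 = -9
σ = (1, 3, 2, 0): (-7) + (-8) + (-1) + 4 = -12
σ = (2, 0, 1, 3): (-6) + 11 + 3 + (-3) = 5
σ = (2, 0, 3, 1): (-6) + 11 + 16 + 26 = 47
σ = (2, 1, 0, 3): (-6) + 10 + (-5) + (-3) = -4
σ = (2, 1, 3, 0): (-6) + 10 + 16 + 4 = 24
σ = (2, 3, 0, 1): (-6) + (-8) + (-5) + 26 = 7
σ = (2, 3, 1, 0): (-6) + (-8) + 3 + 4 = -7
σ = (3, 0, 1, 2): 17 + 11 + 3 + 11 = 42
σ = (3, 0, 2, 1): 17 + 11 + (-1) + 26 = 53
σ = (3, 1, 0, 2): 17 + 10 + (-5) + 11 = 33
σ = (3, 1, 2, 0): 17 + 10 + (-1) + 4 = 30
σ = (3, 2, 0, 1): 17 + 1 + (-5) + 26 = 39
σ = (3, 2, 1, 0): 17 + 1 + 3 + 4 = 25
Optimal value attained by: σ = (1, 2, 0, 3).
Answer: det⊕(W) = -14; verdict: NONSINGULAR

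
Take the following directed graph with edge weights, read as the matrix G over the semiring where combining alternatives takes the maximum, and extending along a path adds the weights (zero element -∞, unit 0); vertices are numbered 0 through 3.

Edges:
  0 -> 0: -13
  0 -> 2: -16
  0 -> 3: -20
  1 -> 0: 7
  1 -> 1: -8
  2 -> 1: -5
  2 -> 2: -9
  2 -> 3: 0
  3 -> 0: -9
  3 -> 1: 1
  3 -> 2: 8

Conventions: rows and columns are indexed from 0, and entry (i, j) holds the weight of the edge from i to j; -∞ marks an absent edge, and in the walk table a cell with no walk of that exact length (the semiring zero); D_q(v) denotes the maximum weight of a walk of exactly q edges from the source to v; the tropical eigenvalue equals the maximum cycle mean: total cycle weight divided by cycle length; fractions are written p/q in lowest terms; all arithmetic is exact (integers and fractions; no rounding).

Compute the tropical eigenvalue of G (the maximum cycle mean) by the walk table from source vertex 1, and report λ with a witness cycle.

q=0: [-∞, 0, -∞, -∞]
q=1: [7, -8, -∞, -∞]
q=2: [-1, -16, -9, -13]
q=3: [-9, -12, -5, -9]
q=4: [-5, -8, -1, -5]
Optimal cycle mean attained by: cycle 2->3->2, total 0 + 8, length 2.
Answer: λ = 4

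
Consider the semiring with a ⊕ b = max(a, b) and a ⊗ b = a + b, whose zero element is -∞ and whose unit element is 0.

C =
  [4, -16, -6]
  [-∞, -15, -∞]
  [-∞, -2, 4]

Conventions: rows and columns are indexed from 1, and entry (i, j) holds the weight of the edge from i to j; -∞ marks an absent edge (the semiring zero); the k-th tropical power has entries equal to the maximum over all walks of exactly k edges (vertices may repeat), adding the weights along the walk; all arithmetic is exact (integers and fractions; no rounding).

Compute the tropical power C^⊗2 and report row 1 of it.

C^⊗2:
  [8, -8, -2]
  [-∞, -30, -∞]
  [-∞, 2, 8]
Answer: row 1 of C^⊗2 = [8, -8, -2]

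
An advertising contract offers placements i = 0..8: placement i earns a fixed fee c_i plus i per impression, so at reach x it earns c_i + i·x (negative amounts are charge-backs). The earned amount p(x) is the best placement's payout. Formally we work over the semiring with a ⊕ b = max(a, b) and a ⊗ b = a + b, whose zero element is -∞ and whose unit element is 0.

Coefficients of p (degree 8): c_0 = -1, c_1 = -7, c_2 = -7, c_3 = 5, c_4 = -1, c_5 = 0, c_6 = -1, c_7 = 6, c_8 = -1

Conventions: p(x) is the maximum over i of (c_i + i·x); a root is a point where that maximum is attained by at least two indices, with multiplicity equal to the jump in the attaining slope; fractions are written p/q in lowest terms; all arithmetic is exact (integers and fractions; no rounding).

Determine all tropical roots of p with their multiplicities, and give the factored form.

hull edge (i=0, c=-1) to (i=3, c=5): slope 2, span 3
hull edge (i=3, c=5) to (i=7, c=6): slope 1/4, span 4
hull edge (i=7, c=6) to (i=8, c=-1): slope -7, span 1
Factored form: p(x) = -1 ⊗ (x ⊕ (-2)) ⊗ (x ⊕ (-2)) ⊗ (x ⊕ (-2)) ⊗ (x ⊕ (-1/4)) ⊗ (x ⊕ (-1/4)) ⊗ (x ⊕ (-1/4)) ⊗ (x ⊕ (-1/4)) ⊗ (x ⊕ 7)
Answer: roots = -2 (mult 3), -1/4 (mult 4), 7 (mult 1)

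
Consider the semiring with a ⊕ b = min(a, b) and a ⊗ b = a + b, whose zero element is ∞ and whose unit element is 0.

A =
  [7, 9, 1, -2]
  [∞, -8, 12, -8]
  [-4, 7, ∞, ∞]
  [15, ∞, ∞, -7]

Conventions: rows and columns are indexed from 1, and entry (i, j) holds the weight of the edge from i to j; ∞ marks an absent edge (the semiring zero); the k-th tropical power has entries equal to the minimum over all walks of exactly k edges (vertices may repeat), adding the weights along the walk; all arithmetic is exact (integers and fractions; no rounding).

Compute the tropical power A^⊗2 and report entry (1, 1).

A^⊗2:
  [-3, 1, 8, -9]
  [7, -16, 4, -16]
  [3, -1, -3, -6]
  [8, 24, 16, -14]
Key observation: the optimum is the walk 1->3->1, with weight 1 + (-4) = -3.
Optimal value attained by: walk 1->3->1.
Answer: (A^⊗2)[1][1] = -3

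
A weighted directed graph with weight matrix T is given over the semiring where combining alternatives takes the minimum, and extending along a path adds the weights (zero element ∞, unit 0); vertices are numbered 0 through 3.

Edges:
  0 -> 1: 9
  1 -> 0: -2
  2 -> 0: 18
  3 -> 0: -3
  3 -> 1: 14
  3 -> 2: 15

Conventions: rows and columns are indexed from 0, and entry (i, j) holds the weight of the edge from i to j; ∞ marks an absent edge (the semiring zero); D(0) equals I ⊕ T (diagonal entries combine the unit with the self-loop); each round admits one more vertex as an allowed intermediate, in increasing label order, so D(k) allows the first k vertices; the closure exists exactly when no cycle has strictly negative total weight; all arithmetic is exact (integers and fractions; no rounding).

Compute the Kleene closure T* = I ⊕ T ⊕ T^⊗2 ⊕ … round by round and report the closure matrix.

D(0):
  [0, 9, ∞, ∞]
  [-2, 0, ∞, ∞]
  [18, ∞, 0, ∞]
  [-3, 14, 15, 0]
D(1):
  [0, 9, ∞, ∞]
  [-2, 0, ∞, ∞]
  [18, 27, 0, ∞]
  [-3, 6, 15, 0]
D(2):
  [0, 9, ∞, ∞]
  [-2, 0, ∞, ∞]
  [18, 27, 0, ∞]
  [-3, 6, 15, 0]
D(3):
  [0, 9, ∞, ∞]
  [-2, 0, ∞, ∞]
  [18, 27, 0, ∞]
  [-3, 6, 15, 0]
D(4):
  [0, 9, ∞, ∞]
  [-2, 0, ∞, ∞]
  [18, 27, 0, ∞]
  [-3, 6, 15, 0]
Answer: T* = [[0, 9, ∞, ∞], [-2, 0, ∞, ∞], [18, 27, 0, ∞], [-3, 6, 15, 0]]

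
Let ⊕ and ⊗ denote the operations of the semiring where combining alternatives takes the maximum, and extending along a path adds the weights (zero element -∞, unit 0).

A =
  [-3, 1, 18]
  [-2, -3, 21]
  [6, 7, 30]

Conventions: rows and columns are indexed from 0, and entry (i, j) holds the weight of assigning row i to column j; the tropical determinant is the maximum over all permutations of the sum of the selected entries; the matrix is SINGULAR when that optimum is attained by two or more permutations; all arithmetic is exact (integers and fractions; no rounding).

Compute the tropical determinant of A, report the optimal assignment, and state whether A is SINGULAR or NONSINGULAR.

σ = (0, 1, 2): (-3) + (-3) + 30 = 24
σ = (0, 2, 1): (-3) + 21 + 7 = 25
σ = (1, 0, 2): 1 + (-2) + 30 = 29
σ = (1, 2, 0): 1 + 21 + 6 = 28
σ = (2, 0, 1): 18 + (-2) + 7 = 23
σ = (2, 1, 0): 18 + (-3) + 6 = 21
Optimal value attained by: σ = (1, 0, 2).
Answer: det⊕(A) = 29; verdict: NONSINGULAR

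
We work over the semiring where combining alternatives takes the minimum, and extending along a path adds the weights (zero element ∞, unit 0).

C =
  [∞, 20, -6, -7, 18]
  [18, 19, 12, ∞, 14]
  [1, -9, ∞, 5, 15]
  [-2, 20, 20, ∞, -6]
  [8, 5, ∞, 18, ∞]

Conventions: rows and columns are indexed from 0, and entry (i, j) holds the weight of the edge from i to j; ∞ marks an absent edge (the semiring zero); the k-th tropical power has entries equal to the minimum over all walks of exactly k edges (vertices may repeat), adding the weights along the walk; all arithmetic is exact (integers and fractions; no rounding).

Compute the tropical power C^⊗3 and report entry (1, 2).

C^⊗2:
  [-9, -15, 13, -1, -13]
  [13, 3, 12, 11, 27]
  [3, 10, -5, -6, -1]
  [2, -1, -8, -9, 16]
  [16, 24, 2, 1, 12]
C^⊗3:
  [-5, -8, -15, -16, -7]
  [9, 3, 7, 6, 5]
  [-8, -14, -3, -4, -12]
  [-11, -17, -4, -5, -15]
  [-1, -7, 10, 7, -5]
Key observation: the optimum is the walk 1->2->0->2, with weight 12 + 1 + (-6) = 7.
Optimal value attained by: walk 1->2->0->2.
Answer: (C^⊗3)[1][2] = 7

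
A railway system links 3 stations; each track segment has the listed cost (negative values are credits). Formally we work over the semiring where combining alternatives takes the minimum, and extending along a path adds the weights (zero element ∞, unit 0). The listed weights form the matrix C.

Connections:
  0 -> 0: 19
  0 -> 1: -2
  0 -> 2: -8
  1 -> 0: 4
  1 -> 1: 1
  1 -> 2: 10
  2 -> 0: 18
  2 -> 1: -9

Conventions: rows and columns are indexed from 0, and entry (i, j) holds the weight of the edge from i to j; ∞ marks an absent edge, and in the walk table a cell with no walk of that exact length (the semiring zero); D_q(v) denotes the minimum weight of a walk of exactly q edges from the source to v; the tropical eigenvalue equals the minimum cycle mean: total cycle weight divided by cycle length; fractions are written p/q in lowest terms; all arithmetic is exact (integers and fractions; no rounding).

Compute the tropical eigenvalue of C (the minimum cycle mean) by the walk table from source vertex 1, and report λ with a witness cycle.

q=0: [∞, 0, ∞]
q=1: [4, 1, 10]
q=2: [5, 1, -4]
q=3: [5, -13, -3]
Optimal cycle mean attained by: cycle 0->2->1->0, total (-8) + (-9) + 4, length 3.
Answer: λ = -13/3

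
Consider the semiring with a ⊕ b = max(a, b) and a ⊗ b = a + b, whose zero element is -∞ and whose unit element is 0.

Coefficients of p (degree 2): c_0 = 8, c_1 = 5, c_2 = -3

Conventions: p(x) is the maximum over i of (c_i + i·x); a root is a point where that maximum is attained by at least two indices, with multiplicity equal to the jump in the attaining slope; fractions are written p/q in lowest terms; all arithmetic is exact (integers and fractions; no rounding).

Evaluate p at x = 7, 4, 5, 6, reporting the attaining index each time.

p(7) = max(8+0·7=8, 5+1·7=12, -3+2·7=11) = 12 (attained by i=1)
p(4) = max(8+0·4=8, 5+1·4=9, -3+2·4=5) = 9 (attained by i=1)
p(5) = max(8+0·5=8, 5+1·5=10, -3+2·5=7) = 10 (attained by i=1)
p(6) = max(8+0·6=8, 5+1·6=11, -3+2·6=9) = 11 (attained by i=1)
Answer: p(7) = 12; p(4) = 9; p(5) = 10; p(6) = 11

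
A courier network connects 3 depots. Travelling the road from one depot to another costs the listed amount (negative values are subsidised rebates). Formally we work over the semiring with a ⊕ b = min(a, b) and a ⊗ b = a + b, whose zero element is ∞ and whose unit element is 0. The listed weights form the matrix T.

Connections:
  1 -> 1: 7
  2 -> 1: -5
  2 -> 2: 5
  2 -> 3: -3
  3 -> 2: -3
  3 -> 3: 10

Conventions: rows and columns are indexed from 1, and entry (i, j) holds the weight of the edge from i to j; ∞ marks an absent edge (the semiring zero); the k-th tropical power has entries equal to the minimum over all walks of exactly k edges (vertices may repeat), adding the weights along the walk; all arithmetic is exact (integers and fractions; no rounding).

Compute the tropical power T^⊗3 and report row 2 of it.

T^⊗2:
  [14, ∞, ∞]
  [0, -6, 2]
  [-8, 2, -6]
T^⊗3:
  [21, ∞, ∞]
  [-11, -1, -9]
  [-3, -9, -1]
Answer: row 2 of T^⊗3 = [-11, -1, -9]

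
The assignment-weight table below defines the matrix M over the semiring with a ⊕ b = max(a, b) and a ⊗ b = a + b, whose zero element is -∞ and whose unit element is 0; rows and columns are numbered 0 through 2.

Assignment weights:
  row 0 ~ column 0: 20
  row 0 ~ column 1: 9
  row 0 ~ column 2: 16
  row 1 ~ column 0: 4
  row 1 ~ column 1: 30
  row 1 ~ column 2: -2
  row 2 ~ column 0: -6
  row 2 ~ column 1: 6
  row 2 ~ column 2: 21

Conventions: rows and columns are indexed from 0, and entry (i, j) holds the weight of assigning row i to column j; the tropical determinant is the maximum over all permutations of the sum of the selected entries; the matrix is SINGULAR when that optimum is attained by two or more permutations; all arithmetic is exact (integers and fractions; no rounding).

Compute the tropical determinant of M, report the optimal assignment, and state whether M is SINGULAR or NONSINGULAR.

σ = (0, 1, 2): 20 + 30 + 21 = 71
σ = (0, 2, 1): 20 + (-2) + 6 = 24
σ = (1, 0, 2): 9 + 4 + 21 = 34
σ = (1, 2, 0): 9 + (-2) + (-6) = 1
σ = (2, 0, 1): 16 + 4 + 6 = 26
σ = (2, 1, 0): 16 + 30 + (-6) = 40
Optimal value attained by: σ = (0, 1, 2).
Answer: det⊕(M) = 71; verdict: NONSINGULAR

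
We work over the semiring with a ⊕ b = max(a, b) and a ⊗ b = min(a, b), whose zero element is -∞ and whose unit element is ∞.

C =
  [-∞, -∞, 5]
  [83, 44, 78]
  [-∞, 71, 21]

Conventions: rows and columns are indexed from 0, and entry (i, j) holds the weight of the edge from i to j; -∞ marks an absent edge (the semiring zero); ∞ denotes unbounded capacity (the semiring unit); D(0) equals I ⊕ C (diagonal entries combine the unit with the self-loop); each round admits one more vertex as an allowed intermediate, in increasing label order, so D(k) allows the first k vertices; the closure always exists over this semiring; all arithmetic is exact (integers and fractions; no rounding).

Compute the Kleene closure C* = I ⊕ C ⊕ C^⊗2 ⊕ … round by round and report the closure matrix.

D(0):
  [∞, -∞, 5]
  [83, ∞, 78]
  [-∞, 71, ∞]
D(1):
  [∞, -∞, 5]
  [83, ∞, 78]
  [-∞, 71, ∞]
D(2):
  [∞, -∞, 5]
  [83, ∞, 78]
  [71, 71, ∞]
D(3):
  [∞, 5, 5]
  [83, ∞, 78]
  [71, 71, ∞]
Answer: C* = [[∞, 5, 5], [83, ∞, 78], [71, 71, ∞]]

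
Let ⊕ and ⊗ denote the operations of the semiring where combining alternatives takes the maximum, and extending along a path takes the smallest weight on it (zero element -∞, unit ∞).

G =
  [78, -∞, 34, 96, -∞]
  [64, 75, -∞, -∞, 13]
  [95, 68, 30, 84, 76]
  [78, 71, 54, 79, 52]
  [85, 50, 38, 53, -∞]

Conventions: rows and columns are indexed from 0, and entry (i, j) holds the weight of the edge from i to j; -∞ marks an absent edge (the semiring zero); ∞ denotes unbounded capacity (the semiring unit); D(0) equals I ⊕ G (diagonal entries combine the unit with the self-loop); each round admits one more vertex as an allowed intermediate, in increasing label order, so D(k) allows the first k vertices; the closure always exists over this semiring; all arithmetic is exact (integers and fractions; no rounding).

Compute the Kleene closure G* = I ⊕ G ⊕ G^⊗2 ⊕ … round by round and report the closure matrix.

D(0):
  [∞, -∞, 34, 96, -∞]
  [64, ∞, -∞, -∞, 13]
  [95, 68, ∞, 84, 76]
  [78, 71, 54, ∞, 52]
  [85, 50, 38, 53, ∞]
D(1):
  [∞, -∞, 34, 96, -∞]
  [64, ∞, 34, 64, 13]
  [95, 68, ∞, 95, 76]
  [78, 71, 54, ∞, 52]
  [85, 50, 38, 85, ∞]
D(2):
  [∞, -∞, 34, 96, -∞]
  [64, ∞, 34, 64, 13]
  [95, 68, ∞, 95, 76]
  [78, 71, 54, ∞, 52]
  [85, 50, 38, 85, ∞]
D(3):
  [∞, 34, 34, 96, 34]
  [64, ∞, 34, 64, 34]
  [95, 68, ∞, 95, 76]
  [78, 71, 54, ∞, 54]
  [85, 50, 38, 85, ∞]
D(4):
  [∞, 71, 54, 96, 54]
  [64, ∞, 54, 64, 54]
  [95, 71, ∞, 95, 76]
  [78, 71, 54, ∞, 54]
  [85, 71, 54, 85, ∞]
D(5):
  [∞, 71, 54, 96, 54]
  [64, ∞, 54, 64, 54]
  [95, 71, ∞, 95, 76]
  [78, 71, 54, ∞, 54]
  [85, 71, 54, 85, ∞]
Answer: G* = [[∞, 71, 54, 96, 54], [64, ∞, 54, 64, 54], [95, 71, ∞, 95, 76], [78, 71, 54, ∞, 54], [85, 71, 54, 85, ∞]]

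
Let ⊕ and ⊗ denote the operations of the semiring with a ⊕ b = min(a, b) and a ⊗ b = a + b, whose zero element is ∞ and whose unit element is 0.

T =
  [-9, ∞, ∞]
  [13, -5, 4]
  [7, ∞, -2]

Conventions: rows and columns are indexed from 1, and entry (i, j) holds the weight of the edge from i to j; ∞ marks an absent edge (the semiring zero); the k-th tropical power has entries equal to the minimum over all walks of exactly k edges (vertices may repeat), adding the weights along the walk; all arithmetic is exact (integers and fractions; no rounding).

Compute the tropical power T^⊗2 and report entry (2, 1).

T^⊗2:
  [-18, ∞, ∞]
  [4, -10, -1]
  [-2, ∞, -4]
Key observation: the optimum is the walk 2->1->1, with weight 13 + (-9) = 4.
Optimal value attained by: walk 2->1->1.
Answer: (T^⊗2)[2][1] = 4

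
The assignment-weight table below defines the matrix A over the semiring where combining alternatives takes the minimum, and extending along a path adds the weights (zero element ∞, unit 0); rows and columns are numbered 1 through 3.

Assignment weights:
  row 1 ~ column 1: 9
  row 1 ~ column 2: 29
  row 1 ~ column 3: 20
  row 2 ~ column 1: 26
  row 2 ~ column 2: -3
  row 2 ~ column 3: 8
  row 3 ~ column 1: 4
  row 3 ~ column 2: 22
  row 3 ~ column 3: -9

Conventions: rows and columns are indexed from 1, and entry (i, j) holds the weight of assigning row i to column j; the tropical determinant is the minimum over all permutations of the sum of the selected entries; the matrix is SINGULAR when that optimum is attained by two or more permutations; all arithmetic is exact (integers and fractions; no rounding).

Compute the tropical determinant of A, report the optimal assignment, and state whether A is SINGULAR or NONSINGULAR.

σ = (1, 2, 3): 9 + (-3) + (-9) = -3
σ = (1, 3, 2): 9 + 8 + 22 = 39
σ = (2, 1, 3): 29 + 26 + (-9) = 46
σ = (2, 3, 1): 29 + 8 + 4 = 41
σ = (3, 1, 2): 20 + 26 + 22 = 68
σ = (3, 2, 1): 20 + (-3) + 4 = 21
Optimal value attained by: σ = (1, 2, 3).
Answer: det⊕(A) = -3; verdict: NONSINGULAR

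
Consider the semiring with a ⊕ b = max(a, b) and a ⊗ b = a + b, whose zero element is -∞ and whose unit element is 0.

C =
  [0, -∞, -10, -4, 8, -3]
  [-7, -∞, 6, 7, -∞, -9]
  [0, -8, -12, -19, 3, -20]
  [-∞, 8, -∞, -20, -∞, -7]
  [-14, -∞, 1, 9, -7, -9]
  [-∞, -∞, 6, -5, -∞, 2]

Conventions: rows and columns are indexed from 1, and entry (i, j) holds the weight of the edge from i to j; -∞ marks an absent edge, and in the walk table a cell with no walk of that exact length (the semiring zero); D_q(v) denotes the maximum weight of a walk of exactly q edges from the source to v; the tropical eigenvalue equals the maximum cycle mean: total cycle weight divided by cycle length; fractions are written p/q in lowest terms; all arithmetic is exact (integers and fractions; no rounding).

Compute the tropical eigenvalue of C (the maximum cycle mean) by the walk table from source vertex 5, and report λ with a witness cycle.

q=0: [-∞, -∞, -∞, -∞, 0, -∞]
q=1: [-14, -∞, 1, 9, -7, -9]
q=2: [1, 17, -3, 2, 4, 2]
q=3: [10, 10, 23, 24, 9, 8]
q=4: [23, 32, 16, 18, 26, 17]
q=5: [25, 26, 38, 39, 31, 23]
q=6: [38, 47, 32, 40, 41, 32]
Optimal cycle mean attained by: cycle 2->4->2, total 7 + 8, length 2.
Answer: λ = 15/2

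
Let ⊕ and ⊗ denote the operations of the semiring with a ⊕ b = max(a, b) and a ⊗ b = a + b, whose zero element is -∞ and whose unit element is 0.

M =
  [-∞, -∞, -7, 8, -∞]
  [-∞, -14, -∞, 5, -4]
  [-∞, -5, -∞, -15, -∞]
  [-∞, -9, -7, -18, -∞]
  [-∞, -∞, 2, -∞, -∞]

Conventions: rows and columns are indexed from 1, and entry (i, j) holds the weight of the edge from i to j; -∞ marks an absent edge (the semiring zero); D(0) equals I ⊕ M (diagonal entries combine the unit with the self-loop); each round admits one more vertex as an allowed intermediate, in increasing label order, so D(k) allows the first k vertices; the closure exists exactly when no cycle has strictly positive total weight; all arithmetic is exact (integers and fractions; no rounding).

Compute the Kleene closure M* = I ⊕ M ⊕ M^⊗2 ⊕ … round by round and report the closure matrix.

D(0):
  [0, -∞, -7, 8, -∞]
  [-∞, 0, -∞, 5, -4]
  [-∞, -5, 0, -15, -∞]
  [-∞, -9, -7, 0, -∞]
  [-∞, -∞, 2, -∞, 0]
D(1):
  [0, -∞, -7, 8, -∞]
  [-∞, 0, -∞, 5, -4]
  [-∞, -5, 0, -15, -∞]
  [-∞, -9, -7, 0, -∞]
  [-∞, -∞, 2, -∞, 0]
D(2):
  [0, -∞, -7, 8, -∞]
  [-∞, 0, -∞, 5, -4]
  [-∞, -5, 0, 0, -9]
  [-∞, -9, -7, 0, -13]
  [-∞, -∞, 2, -∞, 0]
D(3):
  [0, -12, -7, 8, -16]
  [-∞, 0, -∞, 5, -4]
  [-∞, -5, 0, 0, -9]
  [-∞, -9, -7, 0, -13]
  [-∞, -3, 2, 2, 0]
D(4):
  [0, -1, 1, 8, -5]
  [-∞, 0, -2, 5, -4]
  [-∞, -5, 0, 0, -9]
  [-∞, -9, -7, 0, -13]
  [-∞, -3, 2, 2, 0]
D(5):
  [0, -1, 1, 8, -5]
  [-∞, 0, -2, 5, -4]
  [-∞, -5, 0, 0, -9]
  [-∞, -9, -7, 0, -13]
  [-∞, -3, 2, 2, 0]
Answer: M* = [[0, -1, 1, 8, -5], [-∞, 0, -2, 5, -4], [-∞, -5, 0, 0, -9], [-∞, -9, -7, 0, -13], [-∞, -3, 2, 2, 0]]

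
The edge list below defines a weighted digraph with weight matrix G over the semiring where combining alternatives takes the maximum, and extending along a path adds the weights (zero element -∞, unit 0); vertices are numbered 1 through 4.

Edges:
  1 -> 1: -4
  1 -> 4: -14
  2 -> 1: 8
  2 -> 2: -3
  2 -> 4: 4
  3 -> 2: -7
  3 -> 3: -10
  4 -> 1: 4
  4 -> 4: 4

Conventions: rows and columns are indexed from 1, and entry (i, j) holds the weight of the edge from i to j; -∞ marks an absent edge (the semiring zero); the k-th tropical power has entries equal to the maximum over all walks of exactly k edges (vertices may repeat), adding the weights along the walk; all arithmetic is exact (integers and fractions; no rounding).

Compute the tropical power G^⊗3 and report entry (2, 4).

G^⊗2:
  [-8, -∞, -∞, -10]
  [8, -6, -∞, 8]
  [1, -10, -20, -3]
  [8, -∞, -∞, 8]
G^⊗3:
  [-6, -∞, -∞, -6]
  [12, -9, -∞, 12]
  [1, -13, -30, 1]
  [12, -∞, -∞, 12]
Key observation: the optimum is the walk 2->4->4->4, with weight 4 + 4 + 4 = 12.
Optimal value attained by: walk 2->4->4->4.
Answer: (G^⊗3)[2][4] = 12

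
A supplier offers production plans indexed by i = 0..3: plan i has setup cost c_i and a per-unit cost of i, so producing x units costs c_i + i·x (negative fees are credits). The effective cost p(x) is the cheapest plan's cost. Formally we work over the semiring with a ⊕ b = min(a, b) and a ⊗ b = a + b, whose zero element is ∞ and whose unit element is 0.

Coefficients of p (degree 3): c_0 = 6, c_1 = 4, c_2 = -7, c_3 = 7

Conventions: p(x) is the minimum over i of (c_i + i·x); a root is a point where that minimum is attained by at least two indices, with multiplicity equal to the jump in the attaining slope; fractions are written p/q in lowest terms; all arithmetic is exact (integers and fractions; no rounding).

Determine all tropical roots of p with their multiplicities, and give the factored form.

hull edge (i=0, c=6) to (i=2, c=-7): slope -13/2, span 2
hull edge (i=2, c=-7) to (i=3, c=7): slope 14, span 1
Factored form: p(x) = 7 ⊗ (x ⊕ (-14)) ⊗ (x ⊕ 13/2) ⊗ (x ⊕ 13/2)
Answer: roots = -14 (mult 1), 13/2 (mult 2)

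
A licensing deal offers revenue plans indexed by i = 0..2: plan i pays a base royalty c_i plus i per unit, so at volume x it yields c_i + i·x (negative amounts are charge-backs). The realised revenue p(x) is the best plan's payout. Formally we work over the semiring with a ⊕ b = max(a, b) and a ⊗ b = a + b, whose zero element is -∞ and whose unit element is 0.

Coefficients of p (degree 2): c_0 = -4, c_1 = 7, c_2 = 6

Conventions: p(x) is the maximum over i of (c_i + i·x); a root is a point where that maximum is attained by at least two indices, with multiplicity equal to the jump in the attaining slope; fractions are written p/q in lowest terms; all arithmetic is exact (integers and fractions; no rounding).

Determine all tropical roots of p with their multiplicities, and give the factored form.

hull edge (i=0, c=-4) to (i=1, c=7): slope 11, span 1
hull edge (i=1, c=7) to (i=2, c=6): slope -1, span 1
Factored form: p(x) = 6 ⊗ (x ⊕ (-11)) ⊗ (x ⊕ 1)
Answer: roots = -11 (mult 1), 1 (mult 1)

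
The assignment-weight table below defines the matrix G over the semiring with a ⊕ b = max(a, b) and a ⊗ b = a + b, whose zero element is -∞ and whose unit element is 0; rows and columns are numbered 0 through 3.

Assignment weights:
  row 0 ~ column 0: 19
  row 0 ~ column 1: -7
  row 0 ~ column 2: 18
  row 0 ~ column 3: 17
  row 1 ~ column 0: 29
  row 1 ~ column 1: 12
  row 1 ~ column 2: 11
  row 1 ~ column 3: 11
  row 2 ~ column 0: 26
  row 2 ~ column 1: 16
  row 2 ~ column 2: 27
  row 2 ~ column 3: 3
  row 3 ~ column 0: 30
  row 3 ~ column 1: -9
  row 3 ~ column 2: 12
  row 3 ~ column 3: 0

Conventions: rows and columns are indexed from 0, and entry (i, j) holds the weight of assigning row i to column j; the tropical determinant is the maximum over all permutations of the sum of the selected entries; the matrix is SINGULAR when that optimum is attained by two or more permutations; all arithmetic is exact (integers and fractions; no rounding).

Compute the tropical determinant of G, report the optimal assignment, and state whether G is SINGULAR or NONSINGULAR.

σ = (0, 1, 2, 3): 19 + 12 + 27 + 0 = 58
σ = (0, 1, 3, 2): 19 + 12 + 3 + 12 = 46
σ = (0, 2, 1, 3): 19 + 11 + 16 + 0 = 46
σ = (0, 2, 3, 1): 19 + 11 + 3 + (-9) = 24
σ = (0, 3, 1, 2): 19 + 11 + 16 + 12 = 58
σ = (0, 3, 2, 1): 19 + 11 + 27 + (-9) = 48
σ = (1, 0, 2, 3): (-7) + 29 + 27 + 0 = 49
σ = (1, 0, 3, 2): (-7) + 29 + 3 + 12 = 37
σ = (1, 2, 0, 3): (-7) + 11 + 26 + 0 = 30
σ = (1, 2, 3, 0): (-7) + 11 + 3 + 30 = 37
σ = (1, 3, 0, 2): (-7) + 11 + 26 + 12 = 42
σ = (1, 3, 2, 0): (-7) + 11 + 27 + 30 = 61
σ = (2, 0, 1, 3): 18 + 29 + 16 + 0 = 63
σ = (2, 0, 3, 1): 18 + 29 + 3 + (-9) = 41
σ = (2, 1, 0, 3): 18 + 12 + 26 + 0 = 56
σ = (2, 1, 3, 0): 18 + 12 + 3 + 30 = 63
σ = (2, 3, 0, 1): 18 + 11 + 26 + (-9) = 46
σ = (2, 3, 1, 0): 18 + 11 + 16 + 30 = 75
σ = (3, 0, 1, 2): 17 + 29 + 16 + 12 = 74
σ = (3, 0, 2, 1): 17 + 29 + 27 + (-9) = 64
σ = (3, 1, 0, 2): 17 + 12 + 26 + 12 = 67
σ = (3, 1, 2, 0): 17 + 12 + 27 + 30 = 86
σ = (3, 2, 0, 1): 17 + 11 + 26 + (-9) = 45
σ = (3, 2, 1, 0): 17 + 11 + 16 + 30 = 74
Optimal value attained by: σ = (3, 1, 2, 0).
Answer: det⊕(G) = 86; verdict: NONSINGULAR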